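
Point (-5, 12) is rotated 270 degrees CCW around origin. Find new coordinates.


cos(270) = 0, sin(270) = -1
x' = -5*0 - 12*(-1) = 12
y' = -5*(-1) + 12*0 = 5

(12, 5)


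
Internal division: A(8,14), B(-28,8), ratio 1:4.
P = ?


Px = (1*(-28) + 4*8)/5 = 4/5 = 0.8000
Py = (1*8 + 4*14)/5 = 64/5 = 12.8000

P = (0.8000, 12.8000)


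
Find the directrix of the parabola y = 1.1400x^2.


a = 1.1400
1/(4a) = 0.2193
directrix: y = -0.2193 = -0.2193

y = -0.2193


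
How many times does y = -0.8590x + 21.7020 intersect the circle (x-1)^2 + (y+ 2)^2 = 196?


Substitute y = -0.8590x + 21.7020: (x-1)^2 + (-0.8590x+21.7020+ 2)^2 = 196
Expand to Ax^2 + Bx + C = 0, where b-k = 23.702
A = 1+m^2 = 1.737881
B = 2(m(b-k) - h) = 2(-0.8590*23.702 - 1) = -42.720036
C = h^2 + (b-k)^2 - r^2 = 1 + 561.784804 - 196 = 366.784804
disc = B^2-4AC = 1825.0015 - 2549.7134 = -724.7119
disc < 0

0 intersection points


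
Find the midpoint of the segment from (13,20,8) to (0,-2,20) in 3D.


Mx = (13+0)/2 = 6.5000
My = (20- 2)/2 = 9.0000
Mz = (8+20)/2 = 14.0000

M = (6.5000, 9.0000, 14.0000)


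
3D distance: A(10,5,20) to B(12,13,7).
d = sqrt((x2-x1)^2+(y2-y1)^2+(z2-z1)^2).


dx=2, dy=8, dz=-13
d = sqrt(4+64+169) = sqrt(237) = 15.3948

15.3948


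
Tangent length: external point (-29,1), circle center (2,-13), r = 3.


d = sqrt((-29-2)^2 + (1+ 13)^2) = sqrt(961+196) = 34.0147
L = sqrt(1157.0000 - 9) = sqrt(1148.0000) = 33.8821

33.8821


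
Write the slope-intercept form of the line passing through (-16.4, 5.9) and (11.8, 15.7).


m = (9.8)/(28.2) = 0.3475
b = y1 - m*x1 = 5.9 - (9.8*(-16.4))/(28.2) = 5.9 + 5.6993 = 11.5993

y = 0.3475x + 11.5993


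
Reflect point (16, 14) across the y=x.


Reflection rule for y=x: (y, x)
(16, 14) -> (14, 16)

(14, 16)


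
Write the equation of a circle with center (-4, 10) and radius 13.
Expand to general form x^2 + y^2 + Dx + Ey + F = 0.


(x+ 4)^2 + (y-10)^2 = 13^2
D = -2h = 8, E = -2k = -20
F = h^2+k^2-r^2 = 16+100-169 = -53

x^2 + y^2 + 8x - 20y - 53 = 0


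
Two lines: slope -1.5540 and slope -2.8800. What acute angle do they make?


m1-m2 = 1.326
1+m1*m2 = 5.47552
tan(theta) = |1.326/5.47552| = 0.242169
theta = arctan(|1.326/5.47552|) = 13.6132 degrees (acute angle)

13.6132 degrees


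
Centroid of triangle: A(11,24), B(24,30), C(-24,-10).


Gx = (11+24- 24)/3 = 11/3 = 3.6667
Gy = (24+30- 10)/3 = 44/3 = 14.6667

G = (3.6667, 14.6667)


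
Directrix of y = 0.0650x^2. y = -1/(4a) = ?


a = 0.0650
1/(4a) = 3.8462
directrix: y = -3.8462 = -3.8462

y = -3.8462


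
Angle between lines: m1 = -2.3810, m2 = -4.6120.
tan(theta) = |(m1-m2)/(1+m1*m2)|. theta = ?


m1-m2 = 2.231
1+m1*m2 = 11.981172
tan(theta) = |2.231/11.981172| = 0.186209
theta = arctan(|2.231/11.981172|) = 10.5482 degrees (acute angle)

10.5482 degrees


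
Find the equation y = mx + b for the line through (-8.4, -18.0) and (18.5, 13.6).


m = (31.6)/(26.9) = 1.1747
b = y1 - m*x1 = -18.0 - (31.6*(-8.4))/(26.9) = -18.0 + 9.8677 = -8.1323

y = 1.1747x - 8.1323


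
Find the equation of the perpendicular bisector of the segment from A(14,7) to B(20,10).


Midpoint = (17, 8.5)
Slope of AB = dy/dx = 3/6 = 0.5000
Perp slope = -dx/dy = -6/3 = -2.0000
b = My - (perp slope)*Mx = 8.5 + (6*17)/3 = 8.5 + 34.0000 = 42.5000

y = -2.0000x + 42.5000


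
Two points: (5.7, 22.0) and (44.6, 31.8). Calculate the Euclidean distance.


dx = 44.6 - 5.7 = 38.9
dy = 31.8 - 22.0 = 9.8
d = sqrt(1513.21 + 96.04) = sqrt(1609.25) = 40.1155

40.1155


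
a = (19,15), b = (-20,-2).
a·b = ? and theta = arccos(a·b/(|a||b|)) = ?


a·b = 19*(-20) + 15*(-2) = -380 - 30 = -410
|a| = sqrt(361+225) = 24.2074
|b| = sqrt(400+4) = 20.0998
cos(theta) = -410/(sqrt(586)*sqrt(404)) = -410/sqrt(236744) = -0.842644
theta = arccos(-410/sqrt(236744)) = 147.4204 degrees

a·b = -410, theta = 147.4204 deg


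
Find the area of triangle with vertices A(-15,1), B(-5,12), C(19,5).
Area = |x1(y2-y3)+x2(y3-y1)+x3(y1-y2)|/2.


-15*(12-5) = -105
-5*(5-1) = -20
19*(1-12) = -209
sum = -334
Area = |-334|/2 = 167.0000

167.0000 sq units


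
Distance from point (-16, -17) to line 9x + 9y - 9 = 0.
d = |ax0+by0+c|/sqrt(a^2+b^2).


|9*(-16) + 9*(-17) - 9| = |-306| = 306
sqrt(81 + 81) = sqrt(162) = 12.7279
d = 306/sqrt(162) = 24.0416

24.0416


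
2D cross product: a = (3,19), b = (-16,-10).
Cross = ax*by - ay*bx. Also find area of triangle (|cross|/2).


cross = 3*(-10) - 19*(-16) = -30 + 304 = 274
Triangle area = |274|/2 = 274/2 = 137.0000

cross = 274, triangle area = 137.0000


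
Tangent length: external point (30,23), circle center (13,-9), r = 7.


d = sqrt((30-13)^2 + (23+ 9)^2) = sqrt(289+1024) = 36.2353
L = sqrt(1313.0000 - 49) = sqrt(1264.0000) = 35.5528

35.5528


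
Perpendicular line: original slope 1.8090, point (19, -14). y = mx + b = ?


Perpendicular slope = -1/m1 = -1/1.8090 = -0.5528
b2 = y0 - m2*x0 = -14 + 19/1.8090 = -14 + 10.5030 = -3.4970

y = -0.5528x - 3.4970


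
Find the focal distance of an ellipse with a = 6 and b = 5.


c^2 = 6^2 - 5^2 = 36 - 25 = 11
c = sqrt(11) = 3.3166

c = 3.3166


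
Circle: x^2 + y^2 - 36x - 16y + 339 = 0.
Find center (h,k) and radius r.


h = -D/2 = 36/2 = 18
k = -E/2 = 16/2 = 8
r^2 = h^2 + k^2 - F = 324 + 64 - 339 = 49
r = 7

Center (18, 8), radius = 7


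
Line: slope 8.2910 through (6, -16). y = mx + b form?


y + 16 = 8.2910(x - 6)
y = 8.2910x - 16 - 8.2910*6
y = 8.2910x - 65.7460

y = 8.2910x - 65.7460


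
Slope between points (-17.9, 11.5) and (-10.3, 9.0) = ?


dy = 9.0 - 11.5 = -2.5
dx = -10.3 + 17.9 = 7.6
m = -2.5/7.6 = -0.3289

m = -0.3289


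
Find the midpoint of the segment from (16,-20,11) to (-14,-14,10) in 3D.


Mx = (16- 14)/2 = 1.0000
My = (-20- 14)/2 = -17.0000
Mz = (11+10)/2 = 10.5000

M = (1.0000, -17.0000, 10.5000)


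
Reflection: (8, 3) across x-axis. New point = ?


Reflection rule for x-axis: (x, -y)
(8, 3) -> (8, -3)

(8, -3)


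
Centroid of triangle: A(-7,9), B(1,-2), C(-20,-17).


Gx = (-7+1- 20)/3 = -26/3 = -8.6667
Gy = (9- 2- 17)/3 = -10/3 = -3.3333

G = (-8.6667, -3.3333)


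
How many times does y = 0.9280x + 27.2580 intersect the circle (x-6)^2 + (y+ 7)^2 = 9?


Substitute y = 0.9280x + 27.2580: (x-6)^2 + (0.9280x+27.2580+ 7)^2 = 9
Expand to Ax^2 + Bx + C = 0, where b-k = 34.258
A = 1+m^2 = 1.861184
B = 2(m(b-k) - h) = 2(0.9280*34.258 - 6) = 51.582848
C = h^2 + (b-k)^2 - r^2 = 36 + 1173.610564 - 9 = 1200.610564
disc = B^2-4AC = 2660.7902 - 8938.2287 = -6277.4385
disc < 0

0 intersection points


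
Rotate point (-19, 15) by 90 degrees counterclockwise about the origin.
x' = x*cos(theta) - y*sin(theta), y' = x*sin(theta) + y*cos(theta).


cos(90) = 0, sin(90) = 1
x' = -19*0 - 15*1 = -15
y' = -19*1 + 15*0 = -19

(-15, -19)


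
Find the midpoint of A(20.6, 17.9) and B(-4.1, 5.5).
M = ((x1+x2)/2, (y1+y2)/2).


Mx = (20.6 - 4.1)/2 = 16.5/2 = 8.2500
My = (17.9 + 5.5)/2 = 23.4/2 = 11.7000

(8.2500, 11.7000)


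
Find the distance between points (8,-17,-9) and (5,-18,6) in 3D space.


dx=-3, dy=-1, dz=15
d = sqrt(9+1+225) = sqrt(235) = 15.3297

15.3297


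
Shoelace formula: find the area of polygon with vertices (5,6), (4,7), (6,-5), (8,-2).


sum(xi*y_{i+1}) = 5*7 + 4*(-5) + 6*(-2) + 8*6 = 51
sum(yi*x_{i+1}) = 6*4 + 7*6 - 5*8 - 2*5 = 16
Area = |51 - 16|/2 = 35/2 = 17.5000

17.5000 sq units


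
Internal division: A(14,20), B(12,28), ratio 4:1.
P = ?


Px = (4*12 + 1*14)/5 = 62/5 = 12.4000
Py = (4*28 + 1*20)/5 = 132/5 = 26.4000

P = (12.4000, 26.4000)


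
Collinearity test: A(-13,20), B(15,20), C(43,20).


-13*(20-20) + 15*(20-20) + 43*(20-20)
= 0 + 0 + 0 = 0

Yes, collinear (determinant = 0)


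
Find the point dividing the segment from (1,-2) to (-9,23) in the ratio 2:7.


Px = (2*(-9) + 7*1)/9 = -11/9 = -1.2222
Py = (2*23 + 7*(-2))/9 = 32/9 = 3.5556

P = (-1.2222, 3.5556)


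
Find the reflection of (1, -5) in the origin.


Reflection rule for origin: (-x, -y)
(1, -5) -> (-1, 5)

(-1, 5)


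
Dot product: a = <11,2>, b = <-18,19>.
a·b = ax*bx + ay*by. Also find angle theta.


a·b = 11*(-18) + 2*19 = -198 + 38 = -160
|a| = sqrt(121+4) = 11.1803
|b| = sqrt(324+361) = 26.1725
cos(theta) = -160/(sqrt(125)*sqrt(685)) = -160/sqrt(85625) = -0.546789
theta = arccos(-160/sqrt(85625)) = 123.1470 degrees

a·b = -160, theta = 123.1470 deg


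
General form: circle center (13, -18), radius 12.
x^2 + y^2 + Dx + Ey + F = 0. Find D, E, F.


(x-13)^2 + (y+ 18)^2 = 12^2
D = -2h = -26, E = -2k = 36
F = h^2+k^2-r^2 = 169+324-144 = 349

D = -26, E = 36, F = 349


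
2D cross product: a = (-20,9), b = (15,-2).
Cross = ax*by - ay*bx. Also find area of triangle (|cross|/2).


cross = -20*(-2) - 9*15 = 40 - 135 = -95
Triangle area = |-95|/2 = 95/2 = 47.5000

cross = -95, triangle area = 47.5000


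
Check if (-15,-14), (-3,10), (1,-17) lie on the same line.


-15*(10+ 17) - 3*(-17+ 14) + 1*(-14-10)
= -405 + 9 - 24 = -420

No, not collinear (determinant = -420)


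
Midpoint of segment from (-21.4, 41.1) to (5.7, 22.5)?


Mx = (-21.4 + 5.7)/2 = -15.7/2 = -7.8500
My = (41.1 + 22.5)/2 = 63.6/2 = 31.8000

(-7.8500, 31.8000)


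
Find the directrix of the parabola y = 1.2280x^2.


a = 1.2280
1/(4a) = 0.2036
directrix: y = -0.2036 = -0.2036

y = -0.2036


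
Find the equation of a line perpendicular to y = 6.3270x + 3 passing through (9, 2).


Perpendicular slope = -1/m1 = -1/6.3270 = -0.1581
b2 = y0 - m2*x0 = 2 + 9/6.3270 = 2 + 1.4225 = 3.4225

y = -0.1581x + 3.4225


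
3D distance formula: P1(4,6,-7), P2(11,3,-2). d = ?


dx=7, dy=-3, dz=5
d = sqrt(49+9+25) = sqrt(83) = 9.1104

9.1104


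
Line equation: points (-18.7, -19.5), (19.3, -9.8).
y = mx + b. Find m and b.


m = (9.7)/(38.0) = 0.2553
b = y1 - m*x1 = -19.5 - (9.7*(-18.7))/(38.0) = -19.5 + 4.7734 = -14.7266

y = 0.2553x - 14.7266


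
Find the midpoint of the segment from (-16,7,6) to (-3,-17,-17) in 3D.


Mx = (-16- 3)/2 = -9.5000
My = (7- 17)/2 = -5.0000
Mz = (6- 17)/2 = -5.5000

M = (-9.5000, -5.0000, -5.5000)


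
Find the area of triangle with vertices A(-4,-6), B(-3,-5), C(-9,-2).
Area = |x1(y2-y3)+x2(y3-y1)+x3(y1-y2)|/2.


-4*(-5+ 2) = 12
-3*(-2+ 6) = -12
-9*(-6+ 5) = 9
sum = 9
Area = |9|/2 = 4.5000

4.5000 sq units


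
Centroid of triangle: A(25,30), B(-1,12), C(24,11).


Gx = (25- 1+24)/3 = 48/3 = 16.0000
Gy = (30+12+11)/3 = 53/3 = 17.6667

G = (16.0000, 17.6667)


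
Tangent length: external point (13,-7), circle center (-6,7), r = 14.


d = sqrt((13+ 6)^2 + (-7-7)^2) = sqrt(361+196) = 23.6008
L = sqrt(557.0000 - 196) = sqrt(361.0000) = 19.0000

19.0000


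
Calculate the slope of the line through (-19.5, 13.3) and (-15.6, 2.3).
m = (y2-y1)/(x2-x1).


dy = 2.3 - 13.3 = -11.0
dx = -15.6 + 19.5 = 3.9
m = -11.0/3.9 = -2.8205

m = -2.8205


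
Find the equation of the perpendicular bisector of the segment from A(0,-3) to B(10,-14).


Midpoint = (5, -8.5)
Slope of AB = dy/dx = -11/10 = -1.1000
Perp slope = -dx/dy = 10/11 = 0.9091
b = My - (perp slope)*Mx = -8.5 + (10*5)/(-11) = -8.5 - 4.5455 = -13.0455

y = 0.9091x - 13.0455


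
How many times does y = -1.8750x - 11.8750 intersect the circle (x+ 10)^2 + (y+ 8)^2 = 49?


Substitute y = -1.8750x - 11.8750: (x+ 10)^2 + (-1.8750x- 11.8750+ 8)^2 = 49
Expand to Ax^2 + Bx + C = 0, where b-k = -3.875
A = 1+m^2 = 4.515625
B = 2(m(b-k) - h) = 2(-1.8750*(-3.875) + 10) = 34.53125
C = h^2 + (b-k)^2 - r^2 = 100 + 15.015625 - 49 = 66.015625
disc = B^2-4AC = 1192.4072 - 1192.4072 = 0
disc = 0

1 intersection point (tangent)


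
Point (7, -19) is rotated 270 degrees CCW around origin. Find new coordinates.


cos(270) = 0, sin(270) = -1
x' = 7*0 + 19*(-1) = -19
y' = 7*(-1) - 19*0 = -7

(-19, -7)


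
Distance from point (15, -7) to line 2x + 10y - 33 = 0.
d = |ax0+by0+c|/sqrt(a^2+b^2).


|2*15 + 10*(-7) - 33| = |-73| = 73
sqrt(4 + 100) = sqrt(104) = 10.1980
d = 73/sqrt(104) = 7.1582

7.1582


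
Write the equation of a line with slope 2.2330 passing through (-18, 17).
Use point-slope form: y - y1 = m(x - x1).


y - 17 = 2.2330(x + 18)
y = 2.2330x + 17 - 2.2330*(-18)
y = 2.2330x + 57.1940

y = 2.2330x + 57.1940


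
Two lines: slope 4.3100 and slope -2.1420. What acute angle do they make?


m1-m2 = 6.452
1+m1*m2 = -8.23202
tan(theta) = |6.452/(-8.23202)| = 0.783769
theta = arctan(|6.452/(-8.23202)|) = 38.0882 degrees (acute angle)

38.0882 degrees


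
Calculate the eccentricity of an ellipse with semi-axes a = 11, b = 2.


c = sqrt(121-4) = sqrt(117) = 10.8167
e = c/a = sqrt(117)/11 = 0.9833

e = 0.9833


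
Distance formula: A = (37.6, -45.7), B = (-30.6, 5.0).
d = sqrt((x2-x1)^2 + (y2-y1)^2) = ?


dx = -30.6 - 37.6 = -68.2
dy = 5.0 + 45.7 = 50.7
d = sqrt(4651.24 + 2570.49) = sqrt(7221.73) = 84.9808

84.9808


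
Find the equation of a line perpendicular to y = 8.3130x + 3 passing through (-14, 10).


Perpendicular slope = -1/m1 = -1/8.3130 = -0.1203
b2 = y0 - m2*x0 = 10 - 14/8.3130 = 10 - 1.6841 = 8.3159

y = -0.1203x + 8.3159


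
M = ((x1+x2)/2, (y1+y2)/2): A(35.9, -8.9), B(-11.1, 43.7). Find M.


Mx = (35.9 - 11.1)/2 = 24.8/2 = 12.4000
My = (-8.9 + 43.7)/2 = 34.8/2 = 17.4000

(12.4000, 17.4000)


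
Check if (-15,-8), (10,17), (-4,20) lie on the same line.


-15*(17-20) + 10*(20+ 8) - 4*(-8-17)
= 45 + 280 + 100 = 425

No, not collinear (determinant = 425)


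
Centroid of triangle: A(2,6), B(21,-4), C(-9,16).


Gx = (2+21- 9)/3 = 14/3 = 4.6667
Gy = (6- 4+16)/3 = 18/3 = 6.0000

G = (4.6667, 6.0000)


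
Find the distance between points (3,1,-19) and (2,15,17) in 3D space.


dx=-1, dy=14, dz=36
d = sqrt(1+196+1296) = sqrt(1493) = 38.6394

38.6394


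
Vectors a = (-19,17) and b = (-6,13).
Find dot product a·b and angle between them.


a·b = -19*(-6) + 17*13 = 114 + 221 = 335
|a| = sqrt(361+289) = 25.4951
|b| = sqrt(36+169) = 14.3178
cos(theta) = 335/(sqrt(650)*sqrt(205)) = 335/sqrt(133250) = 0.917722
theta = arccos(335/sqrt(133250)) = 23.4047 degrees

a·b = 335, theta = 23.4047 deg


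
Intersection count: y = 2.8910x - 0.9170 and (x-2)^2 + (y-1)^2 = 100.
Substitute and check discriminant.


Substitute y = 2.8910x - 0.9170: (x-2)^2 + (2.8910x- 0.9170-1)^2 = 100
Expand to Ax^2 + Bx + C = 0, where b-k = -1.917
A = 1+m^2 = 9.357881
B = 2(m(b-k) - h) = 2(2.8910*(-1.917) - 2) = -15.084094
C = h^2 + (b-k)^2 - r^2 = 4 + 3.674889 - 100 = -92.325111
disc = B^2-4AC = 227.5299 + 3455.8696 = 3683.3995
disc > 0

2 intersection points


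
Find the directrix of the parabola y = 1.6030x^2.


a = 1.6030
1/(4a) = 0.1560
directrix: y = -0.1560 = -0.1560

y = -0.1560


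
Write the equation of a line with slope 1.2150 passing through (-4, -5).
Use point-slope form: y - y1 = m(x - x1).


y + 5 = 1.2150(x + 4)
y = 1.2150x - 5 - 1.2150*(-4)
y = 1.2150x - 0.1400

y = 1.2150x - 0.1400


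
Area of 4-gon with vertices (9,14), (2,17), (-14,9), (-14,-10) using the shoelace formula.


sum(xi*y_{i+1}) = 9*17 + 2*9 - 14*(-10) - 14*14 = 115
sum(yi*x_{i+1}) = 14*2 + 17*(-14) + 9*(-14) - 10*9 = -426
Area = |115 + 426|/2 = 541/2 = 270.5000

270.5000 sq units


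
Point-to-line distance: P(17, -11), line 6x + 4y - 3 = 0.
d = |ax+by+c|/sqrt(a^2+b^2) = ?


|6*17 + 4*(-11) - 3| = |55| = 55
sqrt(36 + 16) = sqrt(52) = 7.2111
d = 55/sqrt(52) = 7.6271

7.6271


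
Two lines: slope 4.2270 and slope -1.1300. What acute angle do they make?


m1-m2 = 5.357
1+m1*m2 = -3.77651
tan(theta) = |5.357/(-3.77651)| = 1.418505
theta = arctan(|5.357/(-3.77651)|) = 54.8174 degrees (acute angle)

54.8174 degrees


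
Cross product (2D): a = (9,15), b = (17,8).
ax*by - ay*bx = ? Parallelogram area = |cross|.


cross = 9*8 - 15*17 = 72 - 255 = -183
Parallelogram area = |-183| = 183

cross = -183, parallelogram area = 183


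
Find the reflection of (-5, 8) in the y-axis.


Reflection rule for y-axis: (-x, y)
(-5, 8) -> (5, 8)

(5, 8)


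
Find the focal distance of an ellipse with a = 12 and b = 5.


c^2 = 12^2 - 5^2 = 144 - 25 = 119
c = sqrt(119) = 10.9087

c = 10.9087


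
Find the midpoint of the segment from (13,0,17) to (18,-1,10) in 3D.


Mx = (13+18)/2 = 15.5000
My = (0- 1)/2 = -0.5000
Mz = (17+10)/2 = 13.5000

M = (15.5000, -0.5000, 13.5000)


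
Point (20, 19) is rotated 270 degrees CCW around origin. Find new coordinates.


cos(270) = 0, sin(270) = -1
x' = 20*0 - 19*(-1) = 19
y' = 20*(-1) + 19*0 = -20

(19, -20)


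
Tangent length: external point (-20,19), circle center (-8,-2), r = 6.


d = sqrt((-20+ 8)^2 + (19+ 2)^2) = sqrt(144+441) = 24.1868
L = sqrt(585.0000 - 36) = sqrt(549.0000) = 23.4307

23.4307


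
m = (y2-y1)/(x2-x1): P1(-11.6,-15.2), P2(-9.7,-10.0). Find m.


dy = -10.0 + 15.2 = 5.2
dx = -9.7 + 11.6 = 1.9
m = 5.2/1.9 = 2.7368

m = 2.7368


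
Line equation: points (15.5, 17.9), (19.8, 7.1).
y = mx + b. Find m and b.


m = (-10.8)/(4.3) = -2.5116
b = y1 - m*x1 = 17.9 - (-10.8*15.5)/(4.3) = 17.9 + 38.9302 = 56.8302

y = -2.5116x + 56.8302


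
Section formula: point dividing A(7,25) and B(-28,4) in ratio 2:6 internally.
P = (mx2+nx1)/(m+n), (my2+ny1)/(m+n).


Px = (2*(-28) + 6*7)/8 = -14/8 = -1.7500
Py = (2*4 + 6*25)/8 = 158/8 = 19.7500

P = (-1.7500, 19.7500)


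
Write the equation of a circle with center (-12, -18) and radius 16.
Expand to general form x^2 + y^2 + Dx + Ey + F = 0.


(x+ 12)^2 + (y+ 18)^2 = 16^2
D = -2h = 24, E = -2k = 36
F = h^2+k^2-r^2 = 144+324-256 = 212

x^2 + y^2 + 24x + 36y + 212 = 0


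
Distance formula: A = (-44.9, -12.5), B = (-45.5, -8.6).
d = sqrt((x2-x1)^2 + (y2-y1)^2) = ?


dx = -45.5 + 44.9 = -0.6
dy = -8.6 + 12.5 = 3.9
d = sqrt(0.36 + 15.21) = sqrt(15.57) = 3.9459

3.9459


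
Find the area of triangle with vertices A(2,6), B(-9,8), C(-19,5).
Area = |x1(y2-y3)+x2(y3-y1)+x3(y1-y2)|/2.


2*(8-5) = 6
-9*(5-6) = 9
-19*(6-8) = 38
sum = 53
Area = |53|/2 = 26.5000

26.5000 sq units


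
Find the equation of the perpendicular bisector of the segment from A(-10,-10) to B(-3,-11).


Midpoint = (-6.5, -10.5)
Slope of AB = dy/dx = -1/7 = -0.1429
Perp slope = -dx/dy = 7/1 = 7.0000
b = My - (perp slope)*Mx = -10.5 + (7*(-6.5))/(-1) = -10.5 + 45.5000 = 35.0000

y = 7.0000x + 35.0000


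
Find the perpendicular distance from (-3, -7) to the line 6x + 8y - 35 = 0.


|6*(-3) + 8*(-7) - 35| = |-109| = 109
sqrt(36 + 64) = sqrt(100) = 10.0000
d = 109/sqrt(100) = 10.9000

10.9000


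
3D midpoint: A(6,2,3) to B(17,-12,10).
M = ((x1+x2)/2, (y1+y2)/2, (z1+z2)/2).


Mx = (6+17)/2 = 11.5000
My = (2- 12)/2 = -5.0000
Mz = (3+10)/2 = 6.5000

M = (11.5000, -5.0000, 6.5000)


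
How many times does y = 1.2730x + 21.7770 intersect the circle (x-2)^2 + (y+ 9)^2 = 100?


Substitute y = 1.2730x + 21.7770: (x-2)^2 + (1.2730x+21.7770+ 9)^2 = 100
Expand to Ax^2 + Bx + C = 0, where b-k = 30.777
A = 1+m^2 = 2.620529
B = 2(m(b-k) - h) = 2(1.2730*30.777 - 2) = 74.358242
C = h^2 + (b-k)^2 - r^2 = 4 + 947.223729 - 100 = 851.223729
disc = B^2-4AC = 5529.1482 - 8922.6259 = -3393.4777
disc < 0

0 intersection points


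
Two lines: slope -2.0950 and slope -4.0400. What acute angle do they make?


m1-m2 = 1.945
1+m1*m2 = 9.4638
tan(theta) = |1.945/9.4638| = 0.205520
theta = arctan(|1.945/9.4638|) = 11.6137 degrees (acute angle)

11.6137 degrees


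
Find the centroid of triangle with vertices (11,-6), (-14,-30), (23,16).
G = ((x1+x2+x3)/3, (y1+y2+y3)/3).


Gx = (11- 14+23)/3 = 20/3 = 6.6667
Gy = (-6- 30+16)/3 = -20/3 = -6.6667

G = (6.6667, -6.6667)


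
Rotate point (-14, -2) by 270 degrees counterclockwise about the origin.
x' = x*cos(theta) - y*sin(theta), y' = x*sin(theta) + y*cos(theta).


cos(270) = 0, sin(270) = -1
x' = -14*0 + 2*(-1) = -2
y' = -14*(-1) - 2*0 = 14

(-2, 14)


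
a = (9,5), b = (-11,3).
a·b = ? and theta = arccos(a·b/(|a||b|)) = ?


a·b = 9*(-11) + 5*3 = -99 + 15 = -84
|a| = sqrt(81+25) = 10.2956
|b| = sqrt(121+9) = 11.4018
cos(theta) = -84/(sqrt(106)*sqrt(130)) = -84/sqrt(13780) = -0.715574
theta = arccos(-84/sqrt(13780)) = 135.6903 degrees

a·b = -84, theta = 135.6903 deg


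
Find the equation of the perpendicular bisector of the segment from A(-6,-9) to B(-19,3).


Midpoint = (-12.5, -3)
Slope of AB = dy/dx = 12/(-13) = -0.9231
Perp slope = -dx/dy = 13/12 = 1.0833
b = My - (perp slope)*Mx = -3 + (-13*(-12.5))/12 = -3 + 13.5417 = 10.5417

y = 1.0833x + 10.5417


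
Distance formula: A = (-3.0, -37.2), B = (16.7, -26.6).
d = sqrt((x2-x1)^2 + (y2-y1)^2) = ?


dx = 16.7 + 3.0 = 19.7
dy = -26.6 + 37.2 = 10.6
d = sqrt(388.09 + 112.36) = sqrt(500.45) = 22.3707

22.3707


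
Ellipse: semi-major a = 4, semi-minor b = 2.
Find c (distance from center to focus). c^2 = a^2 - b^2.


c^2 = 4^2 - 2^2 = 16 - 4 = 12
c = sqrt(12) = 3.4641

c = 3.4641


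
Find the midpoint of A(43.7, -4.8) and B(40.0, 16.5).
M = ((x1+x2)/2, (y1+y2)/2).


Mx = (43.7 + 40.0)/2 = 83.7/2 = 41.8500
My = (-4.8 + 16.5)/2 = 11.7/2 = 5.8500

(41.8500, 5.8500)


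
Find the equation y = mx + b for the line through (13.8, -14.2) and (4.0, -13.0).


m = (1.2)/(-9.8) = -0.1224
b = y1 - m*x1 = -14.2 - (1.2*13.8)/(-9.8) = -14.2 + 1.6898 = -12.5102

y = -0.1224x - 12.5102


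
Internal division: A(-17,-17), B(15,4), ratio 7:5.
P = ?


Px = (7*15 + 5*(-17))/12 = 20/12 = 1.6667
Py = (7*4 + 5*(-17))/12 = -57/12 = -4.7500

P = (1.6667, -4.7500)


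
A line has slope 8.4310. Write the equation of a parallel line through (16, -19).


Parallel lines have equal slopes.
m2 = 8.4310
b2 = -19 - 8.4310*16 = -153.8960

y = 8.4310x - 153.8960


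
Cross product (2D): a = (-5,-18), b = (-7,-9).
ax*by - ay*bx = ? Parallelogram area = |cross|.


cross = -5*(-9) + 18*(-7) = 45 - 126 = -81
Parallelogram area = |-81| = 81

cross = -81, parallelogram area = 81


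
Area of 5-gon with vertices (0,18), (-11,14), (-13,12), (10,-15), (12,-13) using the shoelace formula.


sum(xi*y_{i+1}) = 0*14 - 11*12 - 13*(-15) + 10*(-13) + 12*18 = 149
sum(yi*x_{i+1}) = 18*(-11) + 14*(-13) + 12*10 - 15*12 - 13*0 = -440
Area = |149 + 440|/2 = 589/2 = 294.5000

294.5000 sq units


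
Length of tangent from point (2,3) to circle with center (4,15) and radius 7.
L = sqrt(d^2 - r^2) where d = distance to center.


d = sqrt((2-4)^2 + (3-15)^2) = sqrt(4+144) = 12.1655
L = sqrt(148.0000 - 49) = sqrt(99.0000) = 9.9499

9.9499


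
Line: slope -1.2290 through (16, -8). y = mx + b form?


y + 8 = -1.2290(x - 16)
y = -1.2290x - 8 + 1.2290*16
y = -1.2290x + 11.6640

y = -1.2290x + 11.6640


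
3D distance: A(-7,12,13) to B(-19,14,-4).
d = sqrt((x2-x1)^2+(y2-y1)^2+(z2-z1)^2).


dx=-12, dy=2, dz=-17
d = sqrt(144+4+289) = sqrt(437) = 20.9045

20.9045


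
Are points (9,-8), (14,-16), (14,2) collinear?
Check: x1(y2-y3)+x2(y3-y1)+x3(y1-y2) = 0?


9*(-16-2) + 14*(2+ 8) + 14*(-8+ 16)
= -162 + 140 + 112 = 90

No, not collinear (determinant = 90)


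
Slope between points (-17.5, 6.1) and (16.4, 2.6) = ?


dy = 2.6 - 6.1 = -3.5
dx = 16.4 + 17.5 = 33.9
m = -3.5/33.9 = -0.1032

m = -0.1032


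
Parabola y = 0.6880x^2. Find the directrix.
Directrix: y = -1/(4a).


a = 0.6880
1/(4a) = 0.3634
directrix: y = -0.3634 = -0.3634

y = -0.3634


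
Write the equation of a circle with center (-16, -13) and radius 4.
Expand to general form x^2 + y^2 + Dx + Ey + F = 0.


(x+ 16)^2 + (y+ 13)^2 = 4^2
D = -2h = 32, E = -2k = 26
F = h^2+k^2-r^2 = 256+169-16 = 409

x^2 + y^2 + 32x + 26y + 409 = 0


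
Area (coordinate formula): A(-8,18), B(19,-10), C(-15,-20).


-8*(-10+ 20) = -80
19*(-20-18) = -722
-15*(18+ 10) = -420
sum = -1222
Area = |-1222|/2 = 611.0000

611.0000 sq units


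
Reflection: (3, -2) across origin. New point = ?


Reflection rule for origin: (-x, -y)
(3, -2) -> (-3, 2)

(-3, 2)


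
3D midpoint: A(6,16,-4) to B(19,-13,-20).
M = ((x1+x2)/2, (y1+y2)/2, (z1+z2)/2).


Mx = (6+19)/2 = 12.5000
My = (16- 13)/2 = 1.5000
Mz = (-4- 20)/2 = -12.0000

M = (12.5000, 1.5000, -12.0000)


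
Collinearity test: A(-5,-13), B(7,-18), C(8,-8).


-5*(-18+ 8) + 7*(-8+ 13) + 8*(-13+ 18)
= 50 + 35 + 40 = 125

No, not collinear (determinant = 125)


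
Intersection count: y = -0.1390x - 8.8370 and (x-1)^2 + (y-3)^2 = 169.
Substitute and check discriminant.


Substitute y = -0.1390x - 8.8370: (x-1)^2 + (-0.1390x- 8.8370-3)^2 = 169
Expand to Ax^2 + Bx + C = 0, where b-k = -11.837
A = 1+m^2 = 1.019321
B = 2(m(b-k) - h) = 2(-0.1390*(-11.837) - 1) = 1.290686
C = h^2 + (b-k)^2 - r^2 = 1 + 140.114569 - 169 = -27.885431
disc = B^2-4AC = 1.6659 + 113.6968 = 115.3627
disc > 0

2 intersection points


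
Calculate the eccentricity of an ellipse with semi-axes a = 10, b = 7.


c = sqrt(100-49) = sqrt(51) = 7.1414
e = c/a = sqrt(51)/10 = 0.7141

e = 0.7141


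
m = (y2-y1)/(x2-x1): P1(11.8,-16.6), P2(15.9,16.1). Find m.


dy = 16.1 + 16.6 = 32.7
dx = 15.9 - 11.8 = 4.1
m = 32.7/4.1 = 7.9756

m = 7.9756


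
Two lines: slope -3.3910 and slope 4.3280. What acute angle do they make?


m1-m2 = -7.719
1+m1*m2 = -13.676248
tan(theta) = |-7.719/(-13.676248)| = 0.564409
theta = arctan(|-7.719/(-13.676248)|) = 29.4408 degrees (acute angle)

29.4408 degrees


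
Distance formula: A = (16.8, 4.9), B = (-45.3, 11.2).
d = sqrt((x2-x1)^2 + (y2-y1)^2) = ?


dx = -45.3 - 16.8 = -62.1
dy = 11.2 - 4.9 = 6.3
d = sqrt(3856.41 + 39.69) = sqrt(3896.1) = 62.4187

62.4187


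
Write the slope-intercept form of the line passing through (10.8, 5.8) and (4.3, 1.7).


m = (-4.1)/(-6.5) = 0.6308
b = y1 - m*x1 = 5.8 - (-4.1*10.8)/(-6.5) = 5.8 - 6.8123 = -1.0123

y = 0.6308x - 1.0123


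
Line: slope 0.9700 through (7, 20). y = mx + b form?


y - 20 = 0.9700(x - 7)
y = 0.9700x + 20 - 0.9700*7
y = 0.9700x + 13.2100

y = 0.9700x + 13.2100


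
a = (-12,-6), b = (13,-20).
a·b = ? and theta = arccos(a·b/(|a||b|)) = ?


a·b = -12*13 - 6*(-20) = -156 + 120 = -36
|a| = sqrt(144+36) = 13.4164
|b| = sqrt(169+400) = 23.8537
cos(theta) = -36/(sqrt(180)*sqrt(569)) = -36/sqrt(102420) = -0.112489
theta = arccos(-36/sqrt(102420)) = 96.4588 degrees

a·b = -36, theta = 96.4588 deg


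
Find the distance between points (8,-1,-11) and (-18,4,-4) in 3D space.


dx=-26, dy=5, dz=7
d = sqrt(676+25+49) = sqrt(750) = 27.3861

27.3861


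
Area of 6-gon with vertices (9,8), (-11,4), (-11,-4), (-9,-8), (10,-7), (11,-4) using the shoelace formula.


sum(xi*y_{i+1}) = 9*4 - 11*(-4) - 11*(-8) - 9*(-7) + 10*(-4) + 11*8 = 279
sum(yi*x_{i+1}) = 8*(-11) + 4*(-11) - 4*(-9) - 8*10 - 7*11 - 4*9 = -289
Area = |279 + 289|/2 = 568/2 = 284.0000

284.0000 sq units


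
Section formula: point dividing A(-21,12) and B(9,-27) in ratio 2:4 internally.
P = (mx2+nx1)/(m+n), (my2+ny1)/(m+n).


Px = (2*9 + 4*(-21))/6 = -66/6 = -11.0000
Py = (2*(-27) + 4*12)/6 = -6/6 = -1.0000

P = (-11.0000, -1.0000)


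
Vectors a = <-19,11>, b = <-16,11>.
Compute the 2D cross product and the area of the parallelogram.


cross = -19*11 - 11*(-16) = -209 + 176 = -33
Parallelogram area = |-33| = 33

cross = -33, parallelogram area = 33


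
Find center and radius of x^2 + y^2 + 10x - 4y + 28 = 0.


h = -D/2 = -10/2 = -5
k = -E/2 = 4/2 = 2
r^2 = h^2 + k^2 - F = 25 + 4 - 28 = 1
r = 1

Center (-5, 2), radius = 1


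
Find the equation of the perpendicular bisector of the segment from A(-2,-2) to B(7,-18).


Midpoint = (2.5, -10)
Slope of AB = dy/dx = -16/9 = -1.7778
Perp slope = -dx/dy = 9/16 = 0.5625
b = My - (perp slope)*Mx = -10 + (9*2.5)/(-16) = -10 - 1.4062 = -11.4062

y = 0.5625x - 11.4062


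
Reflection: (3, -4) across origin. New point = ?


Reflection rule for origin: (-x, -y)
(3, -4) -> (-3, 4)

(-3, 4)


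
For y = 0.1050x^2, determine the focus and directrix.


a = 0.1050
1/(4a) = 2.3810
Focus = (0, 2.3810)
Directrix: y = -2.3810

Focus = (0, 2.3810), Directrix: y = -2.3810


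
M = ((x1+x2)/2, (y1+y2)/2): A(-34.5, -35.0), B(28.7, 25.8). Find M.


Mx = (-34.5 + 28.7)/2 = -5.8/2 = -2.9000
My = (-35.0 + 25.8)/2 = -9.2/2 = -4.6000

(-2.9000, -4.6000)


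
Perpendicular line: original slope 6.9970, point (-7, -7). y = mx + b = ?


Perpendicular slope = -1/m1 = -1/6.9970 = -0.1429
b2 = y0 - m2*x0 = -7 - 7/6.9970 = -7 - 1.0004 = -8.0004

y = -0.1429x - 8.0004


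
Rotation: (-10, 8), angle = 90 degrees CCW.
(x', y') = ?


cos(90) = 0, sin(90) = 1
x' = -10*0 - 8*1 = -8
y' = -10*1 + 8*0 = -10

(-8, -10)


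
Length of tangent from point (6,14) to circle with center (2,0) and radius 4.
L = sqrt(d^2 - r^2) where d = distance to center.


d = sqrt((6-2)^2 + (14-0)^2) = sqrt(16+196) = 14.5602
L = sqrt(212.0000 - 16) = sqrt(196.0000) = 14.0000

14.0000


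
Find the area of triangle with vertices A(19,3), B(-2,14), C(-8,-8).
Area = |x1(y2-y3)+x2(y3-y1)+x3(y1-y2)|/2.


19*(14+ 8) = 418
-2*(-8-3) = 22
-8*(3-14) = 88
sum = 528
Area = |528|/2 = 264.0000

264.0000 sq units


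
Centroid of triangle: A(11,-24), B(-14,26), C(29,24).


Gx = (11- 14+29)/3 = 26/3 = 8.6667
Gy = (-24+26+24)/3 = 26/3 = 8.6667

G = (8.6667, 8.6667)


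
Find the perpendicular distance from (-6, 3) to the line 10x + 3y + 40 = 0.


|10*(-6) + 3*3 + 40| = |-11| = 11
sqrt(100 + 9) = sqrt(109) = 10.4403
d = 11/sqrt(109) = 1.0536

1.0536


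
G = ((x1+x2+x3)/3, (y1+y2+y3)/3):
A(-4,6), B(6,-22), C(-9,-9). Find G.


Gx = (-4+6- 9)/3 = -7/3 = -2.3333
Gy = (6- 22- 9)/3 = -25/3 = -8.3333

G = (-2.3333, -8.3333)


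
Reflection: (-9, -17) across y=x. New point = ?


Reflection rule for y=x: (y, x)
(-9, -17) -> (-17, -9)

(-17, -9)


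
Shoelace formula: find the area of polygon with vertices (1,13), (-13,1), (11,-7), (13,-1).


sum(xi*y_{i+1}) = 1*1 - 13*(-7) + 11*(-1) + 13*13 = 250
sum(yi*x_{i+1}) = 13*(-13) + 1*11 - 7*13 - 1*1 = -250
Area = |250 + 250|/2 = 500/2 = 250.0000

250.0000 sq units


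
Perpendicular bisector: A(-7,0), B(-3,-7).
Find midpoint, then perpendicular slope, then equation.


Midpoint = (-5, -3.5)
Slope of AB = dy/dx = -7/4 = -1.7500
Perp slope = -dx/dy = 4/7 = 0.5714
b = My - (perp slope)*Mx = -3.5 + (4*(-5))/(-7) = -3.5 + 2.8571 = -0.6429

y = 0.5714x - 0.6429


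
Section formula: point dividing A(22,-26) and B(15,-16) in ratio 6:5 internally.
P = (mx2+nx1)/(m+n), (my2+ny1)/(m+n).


Px = (6*15 + 5*22)/11 = 200/11 = 18.1818
Py = (6*(-16) + 5*(-26))/11 = -226/11 = -20.5455

P = (18.1818, -20.5455)


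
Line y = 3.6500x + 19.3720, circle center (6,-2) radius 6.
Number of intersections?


Substitute y = 3.6500x + 19.3720: (x-6)^2 + (3.6500x+19.3720+ 2)^2 = 36
Expand to Ax^2 + Bx + C = 0, where b-k = 21.372
A = 1+m^2 = 14.3225
B = 2(m(b-k) - h) = 2(3.6500*21.372 - 6) = 144.0156
C = h^2 + (b-k)^2 - r^2 = 36 + 456.762384 - 36 = 456.762384
disc = B^2-4AC = 20740.4930 - 26167.9170 = -5427.4240
disc < 0

0 intersection points


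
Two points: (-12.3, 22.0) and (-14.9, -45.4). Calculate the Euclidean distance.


dx = -14.9 + 12.3 = -2.6
dy = -45.4 - 22.0 = -67.4
d = sqrt(6.76 + 4542.76) = sqrt(4549.52) = 67.4501

67.4501


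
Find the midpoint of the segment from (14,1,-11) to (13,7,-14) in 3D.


Mx = (14+13)/2 = 13.5000
My = (1+7)/2 = 4.0000
Mz = (-11- 14)/2 = -12.5000

M = (13.5000, 4.0000, -12.5000)


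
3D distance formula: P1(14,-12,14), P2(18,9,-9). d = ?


dx=4, dy=21, dz=-23
d = sqrt(16+441+529) = sqrt(986) = 31.4006

31.4006


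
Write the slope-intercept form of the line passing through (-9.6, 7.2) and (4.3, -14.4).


m = (-21.6)/(13.9) = -1.5540
b = y1 - m*x1 = 7.2 - (-21.6*(-9.6))/(13.9) = 7.2 - 14.9180 = -7.7180

y = -1.5540x - 7.7180


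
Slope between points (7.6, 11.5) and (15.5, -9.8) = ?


dy = -9.8 - 11.5 = -21.3
dx = 15.5 - 7.6 = 7.9
m = -21.3/7.9 = -2.6962

m = -2.6962


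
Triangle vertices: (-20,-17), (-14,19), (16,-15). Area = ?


-20*(19+ 15) = -680
-14*(-15+ 17) = -28
16*(-17-19) = -576
sum = -1284
Area = |-1284|/2 = 642.0000

642.0000 sq units


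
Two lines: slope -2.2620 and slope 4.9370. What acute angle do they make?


m1-m2 = -7.199
1+m1*m2 = -10.167494
tan(theta) = |-7.199/(-10.167494)| = 0.708041
theta = arctan(|-7.199/(-10.167494)|) = 35.3000 degrees (acute angle)

35.3000 degrees


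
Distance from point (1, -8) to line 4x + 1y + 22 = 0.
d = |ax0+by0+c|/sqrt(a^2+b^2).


|4*1 + 1*(-8) + 22| = |18| = 18
sqrt(16 + 1) = sqrt(17) = 4.1231
d = 18/sqrt(17) = 4.3656

4.3656


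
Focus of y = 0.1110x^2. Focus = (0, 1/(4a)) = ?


a = 0.1110
4a = 0.4440
focus = (0, 1/0.4440) = (0, 2.2523)

Focus = (0, 2.2523)


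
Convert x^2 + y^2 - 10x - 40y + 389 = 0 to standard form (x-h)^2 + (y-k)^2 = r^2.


h = -D/2 = 10/2 = 5
k = -E/2 = 40/2 = 20
r^2 = h^2 + k^2 - F = 25 + 400 - 389 = 36
r = 6

Center (5, 20), radius = 6


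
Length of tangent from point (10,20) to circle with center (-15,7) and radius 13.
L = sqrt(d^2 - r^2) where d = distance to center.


d = sqrt((10+ 15)^2 + (20-7)^2) = sqrt(625+169) = 28.1780
L = sqrt(794.0000 - 169) = sqrt(625.0000) = 25.0000

25.0000


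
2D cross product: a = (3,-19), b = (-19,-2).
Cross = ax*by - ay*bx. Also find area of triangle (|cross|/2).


cross = 3*(-2) + 19*(-19) = -6 - 361 = -367
Triangle area = |-367|/2 = 367/2 = 183.5000

cross = -367, triangle area = 183.5000


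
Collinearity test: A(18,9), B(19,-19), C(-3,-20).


18*(-19+ 20) + 19*(-20-9) - 3*(9+ 19)
= 18 - 551 - 84 = -617

No, not collinear (determinant = -617)


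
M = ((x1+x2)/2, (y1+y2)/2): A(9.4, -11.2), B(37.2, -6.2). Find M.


Mx = (9.4 + 37.2)/2 = 46.6/2 = 23.3000
My = (-11.2 - 6.2)/2 = -17.4/2 = -8.7000

(23.3000, -8.7000)


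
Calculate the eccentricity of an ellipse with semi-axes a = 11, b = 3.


c = sqrt(121-9) = sqrt(112) = 10.5830
e = c/a = sqrt(112)/11 = 0.9621

e = 0.9621


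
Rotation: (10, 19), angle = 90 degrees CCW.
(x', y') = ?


cos(90) = 0, sin(90) = 1
x' = 10*0 - 19*1 = -19
y' = 10*1 + 19*0 = 10

(-19, 10)


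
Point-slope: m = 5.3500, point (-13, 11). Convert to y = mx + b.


y - 11 = 5.3500(x + 13)
y = 5.3500x + 11 - 5.3500*(-13)
y = 5.3500x + 80.5500

y = 5.3500x + 80.5500


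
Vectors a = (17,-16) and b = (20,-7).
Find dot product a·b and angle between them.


a·b = 17*20 - 16*(-7) = 340 + 112 = 452
|a| = sqrt(289+256) = 23.3452
|b| = sqrt(400+49) = 21.1896
cos(theta) = 452/(sqrt(545)*sqrt(449)) = 452/sqrt(244705) = 0.913728
theta = arccos(452/sqrt(244705)) = 23.9742 degrees

a·b = 452, theta = 23.9742 deg


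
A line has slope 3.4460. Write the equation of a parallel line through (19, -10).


Parallel lines have equal slopes.
m2 = 3.4460
b2 = -10 - 3.4460*19 = -75.4740

y = 3.4460x - 75.4740


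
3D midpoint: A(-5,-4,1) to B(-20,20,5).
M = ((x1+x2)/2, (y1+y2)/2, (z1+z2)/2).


Mx = (-5- 20)/2 = -12.5000
My = (-4+20)/2 = 8.0000
Mz = (1+5)/2 = 3.0000

M = (-12.5000, 8.0000, 3.0000)


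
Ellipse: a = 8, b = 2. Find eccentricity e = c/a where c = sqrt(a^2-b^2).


c = sqrt(64-4) = sqrt(60) = 7.7460
e = c/a = sqrt(60)/8 = 0.9682

e = 0.9682


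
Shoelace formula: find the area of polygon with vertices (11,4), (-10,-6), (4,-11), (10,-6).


sum(xi*y_{i+1}) = 11*(-6) - 10*(-11) + 4*(-6) + 10*4 = 60
sum(yi*x_{i+1}) = 4*(-10) - 6*4 - 11*10 - 6*11 = -240
Area = |60 + 240|/2 = 300/2 = 150.0000

150.0000 sq units


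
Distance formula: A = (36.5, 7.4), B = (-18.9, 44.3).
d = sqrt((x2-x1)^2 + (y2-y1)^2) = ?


dx = -18.9 - 36.5 = -55.4
dy = 44.3 - 7.4 = 36.9
d = sqrt(3069.16 + 1361.61) = sqrt(4430.77) = 66.5640

66.5640


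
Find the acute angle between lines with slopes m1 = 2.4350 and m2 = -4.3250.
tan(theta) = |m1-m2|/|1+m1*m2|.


m1-m2 = 6.76
1+m1*m2 = -9.531375
tan(theta) = |6.76/(-9.531375)| = 0.709237
theta = arctan(|6.76/(-9.531375)|) = 35.3457 degrees (acute angle)

35.3457 degrees


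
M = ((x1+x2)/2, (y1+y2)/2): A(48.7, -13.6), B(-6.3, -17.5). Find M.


Mx = (48.7 - 6.3)/2 = 42.4/2 = 21.2000
My = (-13.6 - 17.5)/2 = -31.1/2 = -15.5500

(21.2000, -15.5500)


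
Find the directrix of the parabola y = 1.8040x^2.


a = 1.8040
1/(4a) = 0.1386
directrix: y = -0.1386 = -0.1386

y = -0.1386


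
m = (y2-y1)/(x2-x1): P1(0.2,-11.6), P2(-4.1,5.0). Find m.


dy = 5.0 + 11.6 = 16.6
dx = -4.1 - 0.2 = -4.3
m = 16.6/(-4.3) = -3.8605

m = -3.8605


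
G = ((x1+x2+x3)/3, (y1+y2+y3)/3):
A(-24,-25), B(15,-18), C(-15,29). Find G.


Gx = (-24+15- 15)/3 = -24/3 = -8.0000
Gy = (-25- 18+29)/3 = -14/3 = -4.6667

G = (-8.0000, -4.6667)


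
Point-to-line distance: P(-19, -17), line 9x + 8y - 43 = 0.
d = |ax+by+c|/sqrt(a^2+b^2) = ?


|9*(-19) + 8*(-17) - 43| = |-350| = 350
sqrt(81 + 64) = sqrt(145) = 12.0416
d = 350/sqrt(145) = 29.0659

29.0659


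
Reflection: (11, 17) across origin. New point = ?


Reflection rule for origin: (-x, -y)
(11, 17) -> (-11, -17)

(-11, -17)


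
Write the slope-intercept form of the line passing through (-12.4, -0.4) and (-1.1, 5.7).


m = (6.1)/(11.3) = 0.5398
b = y1 - m*x1 = -0.4 - (6.1*(-12.4))/(11.3) = -0.4 + 6.6938 = 6.2938

y = 0.5398x + 6.2938


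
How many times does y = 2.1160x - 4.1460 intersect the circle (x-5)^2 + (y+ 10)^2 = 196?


Substitute y = 2.1160x - 4.1460: (x-5)^2 + (2.1160x- 4.1460+ 10)^2 = 196
Expand to Ax^2 + Bx + C = 0, where b-k = 5.854
A = 1+m^2 = 5.477456
B = 2(m(b-k) - h) = 2(2.1160*5.854 - 5) = 14.774128
C = h^2 + (b-k)^2 - r^2 = 25 + 34.269316 - 196 = -136.730684
disc = B^2-4AC = 218.2749 + 2995.7452 = 3214.0201
disc > 0

2 intersection points


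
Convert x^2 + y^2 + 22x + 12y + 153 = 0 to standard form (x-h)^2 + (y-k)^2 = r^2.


h = -D/2 = -22/2 = -11
k = -E/2 = -12/2 = -6
r^2 = h^2 + k^2 - F = 121 + 36 - 153 = 4
r = 2

Center (-11, -6), radius = 2


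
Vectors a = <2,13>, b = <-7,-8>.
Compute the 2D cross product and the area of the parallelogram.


cross = 2*(-8) - 13*(-7) = -16 + 91 = 75
Parallelogram area = |75| = 75

cross = 75, parallelogram area = 75


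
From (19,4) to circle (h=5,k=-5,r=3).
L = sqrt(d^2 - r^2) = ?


d = sqrt((19-5)^2 + (4+ 5)^2) = sqrt(196+81) = 16.6433
L = sqrt(277.0000 - 9) = sqrt(268.0000) = 16.3707

16.3707


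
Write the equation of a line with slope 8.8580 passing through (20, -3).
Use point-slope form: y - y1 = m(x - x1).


y + 3 = 8.8580(x - 20)
y = 8.8580x - 3 - 8.8580*20
y = 8.8580x - 180.1600

y = 8.8580x - 180.1600


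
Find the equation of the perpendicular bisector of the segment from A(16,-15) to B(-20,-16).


Midpoint = (-2, -15.5)
Slope of AB = dy/dx = -1/(-36) = 0.0278
Perp slope = -dx/dy = -36/1 = -36.0000
b = My - (perp slope)*Mx = -15.5 + (-36*(-2))/(-1) = -15.5 - 72.0000 = -87.5000

y = -36.0000x - 87.5000


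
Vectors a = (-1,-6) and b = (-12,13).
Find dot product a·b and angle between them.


a·b = -1*(-12) - 6*13 = 12 - 78 = -66
|a| = sqrt(1+36) = 6.0828
|b| = sqrt(144+169) = 17.6918
cos(theta) = -66/(sqrt(37)*sqrt(313)) = -66/sqrt(11581) = -0.613297
theta = arccos(-66/sqrt(11581)) = 127.8283 degrees

a·b = -66, theta = 127.8283 deg


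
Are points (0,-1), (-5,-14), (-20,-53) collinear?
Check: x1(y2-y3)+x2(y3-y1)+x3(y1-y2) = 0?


0*(-14+ 53) - 5*(-53+ 1) - 20*(-1+ 14)
= 0 + 260 - 260 = 0

Yes, collinear (determinant = 0)


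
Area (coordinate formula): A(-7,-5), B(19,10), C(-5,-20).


-7*(10+ 20) = -210
19*(-20+ 5) = -285
-5*(-5-10) = 75
sum = -420
Area = |-420|/2 = 210.0000

210.0000 sq units


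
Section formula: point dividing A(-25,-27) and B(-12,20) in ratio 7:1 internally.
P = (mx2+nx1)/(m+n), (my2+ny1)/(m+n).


Px = (7*(-12) + 1*(-25))/8 = -109/8 = -13.6250
Py = (7*20 + 1*(-27))/8 = 113/8 = 14.1250

P = (-13.6250, 14.1250)


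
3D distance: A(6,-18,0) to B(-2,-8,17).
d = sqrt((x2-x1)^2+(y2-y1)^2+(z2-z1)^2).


dx=-8, dy=10, dz=17
d = sqrt(64+100+289) = sqrt(453) = 21.2838

21.2838
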